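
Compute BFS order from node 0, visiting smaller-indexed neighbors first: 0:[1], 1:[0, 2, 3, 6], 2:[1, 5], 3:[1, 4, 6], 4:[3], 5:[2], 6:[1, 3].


BFS queue: start with [0]
Visit order: [0, 1, 2, 3, 6, 5, 4]


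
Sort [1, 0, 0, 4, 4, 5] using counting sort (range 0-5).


Count array: [2, 1, 0, 0, 2, 1]
Reconstruct: [0, 0, 1, 4, 4, 5]


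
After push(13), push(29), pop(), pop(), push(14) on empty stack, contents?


push(13) -> [13]
push(29) -> [13, 29]
pop() returns 29 -> [13]
pop() returns 13 -> []
push(14) -> [14]
Final stack (bottom to top): [14]


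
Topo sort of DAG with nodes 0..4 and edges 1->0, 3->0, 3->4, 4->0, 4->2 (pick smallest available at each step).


Kahn's algorithm, process smallest node first
Order: [1, 3, 4, 0, 2]


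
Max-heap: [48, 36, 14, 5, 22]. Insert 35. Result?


Append 35: [48, 36, 14, 5, 22, 35]
Bubble up: swap idx 5(35) with idx 2(14)
Result: [48, 36, 35, 5, 22, 14]


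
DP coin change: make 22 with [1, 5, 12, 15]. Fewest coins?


dp[0]=0; dp[i]=1+min(dp[i-c] for c in coins)
...dp[17]=2, dp[18]=3, dp[19]=4, dp[20]=2, dp[21]=3, dp[22]=3
Minimum coins for 22 = 3


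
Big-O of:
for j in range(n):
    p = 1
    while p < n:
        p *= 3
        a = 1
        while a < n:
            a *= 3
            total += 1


Per nesting level: O(n) * O(log n) * O(log n) = O(n (log n)^2)
Complexity: O(n (log n)^2)


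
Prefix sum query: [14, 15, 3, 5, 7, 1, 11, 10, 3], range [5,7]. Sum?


Prefix sums: [0, 14, 29, 32, 37, 44, 45, 56, 66, 69]
Sum[5..7] = prefix[8] - prefix[5] = 66 - 44 = 22


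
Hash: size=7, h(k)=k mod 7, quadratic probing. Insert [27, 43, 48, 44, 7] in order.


Insertions: 27->slot 6; 43->slot 1; 48->slot 0; 44->slot 2; 7->slot 4
Table: [48, 43, 44, None, 7, None, 27]


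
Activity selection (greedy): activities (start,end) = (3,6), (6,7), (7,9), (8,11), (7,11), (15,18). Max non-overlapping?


Greedy: pick earliest-ending, then skip overlaps.
Selected (4 activities): [(3, 6), (6, 7), (7, 9), (15, 18)]


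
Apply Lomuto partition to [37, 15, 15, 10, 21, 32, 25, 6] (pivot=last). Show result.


Elements <= 6 go left of pivot.
Result: [6, 15, 15, 10, 21, 32, 25, 37], pivot at index 0


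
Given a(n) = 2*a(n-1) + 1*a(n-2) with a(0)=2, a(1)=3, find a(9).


Build bottom-up:
...a(7)=647, a(8)=1562, a(9)=2*1562+1*647=3771


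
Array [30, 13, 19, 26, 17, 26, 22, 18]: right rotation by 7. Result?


Right rotate by 7: [13, 19, 26, 17, 26, 22, 18, 30]


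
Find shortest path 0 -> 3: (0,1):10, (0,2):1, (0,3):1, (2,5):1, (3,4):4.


Dijkstra from 0:
Distances: {0: 0, 1: 10, 2: 1, 3: 1, 4: 5, 5: 2}
Shortest distance to 3 = 1, path = [0, 3]


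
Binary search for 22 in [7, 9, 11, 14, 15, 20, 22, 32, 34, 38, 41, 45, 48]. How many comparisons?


Search for 22:
[0,12] mid=6 arr[6]=22
Total: 1 comparisons


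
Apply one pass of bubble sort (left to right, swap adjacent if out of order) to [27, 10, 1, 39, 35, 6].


After one pass: [10, 1, 27, 35, 6, 39]


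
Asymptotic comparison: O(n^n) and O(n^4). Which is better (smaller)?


quartic grows slower than n^n
O(n^4) is asymptotically smaller; O(n^n) grows faster


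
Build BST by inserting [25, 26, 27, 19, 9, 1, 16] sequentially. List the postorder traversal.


Root = 25; build tree by BST insertion.
Postorder traversal: [1, 16, 9, 19, 27, 26, 25]


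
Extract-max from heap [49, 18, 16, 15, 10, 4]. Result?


Max = 49
Replace root with last, heapify down
Resulting heap: [18, 15, 16, 4, 10]


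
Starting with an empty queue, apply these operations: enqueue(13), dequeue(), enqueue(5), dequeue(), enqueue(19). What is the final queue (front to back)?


enqueue(13) -> [13]
dequeue() returns 13 -> []
enqueue(5) -> [5]
dequeue() returns 5 -> []
enqueue(19) -> [19]
Final queue (front to back): [19]


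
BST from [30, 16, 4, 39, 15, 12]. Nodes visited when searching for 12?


BST root = 30
Search for 12: compare at each node
Path: [30, 16, 4, 15, 12]


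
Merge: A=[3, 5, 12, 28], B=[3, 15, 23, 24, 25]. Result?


Compare heads, take smaller each step.
Merged: [3, 3, 5, 12, 15, 23, 24, 25, 28]


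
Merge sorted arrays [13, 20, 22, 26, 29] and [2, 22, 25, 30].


Compare heads, take smaller each step.
Merged: [2, 13, 20, 22, 22, 25, 26, 29, 30]


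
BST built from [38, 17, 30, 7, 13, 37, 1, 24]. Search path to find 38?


BST root = 38
Search for 38: compare at each node
Path: [38]


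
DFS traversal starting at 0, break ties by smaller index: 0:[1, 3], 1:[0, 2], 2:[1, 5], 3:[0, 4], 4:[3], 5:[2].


DFS stack-based: start with [0]
Visit order: [0, 1, 2, 5, 3, 4]


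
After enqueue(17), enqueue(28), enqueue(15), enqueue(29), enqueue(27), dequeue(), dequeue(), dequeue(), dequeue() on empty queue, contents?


enqueue(17) -> [17]
enqueue(28) -> [17, 28]
enqueue(15) -> [17, 28, 15]
enqueue(29) -> [17, 28, 15, 29]
enqueue(27) -> [17, 28, 15, 29, 27]
dequeue() returns 17 -> [28, 15, 29, 27]
dequeue() returns 28 -> [15, 29, 27]
dequeue() returns 15 -> [29, 27]
dequeue() returns 29 -> [27]
Final queue (front to back): [27]


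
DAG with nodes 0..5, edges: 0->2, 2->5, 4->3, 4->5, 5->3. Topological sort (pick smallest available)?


Kahn's algorithm, process smallest node first
Order: [0, 1, 2, 4, 5, 3]


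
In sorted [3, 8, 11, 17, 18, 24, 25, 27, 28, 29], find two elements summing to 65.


Two pointers: lo=0, hi=9
No pair sums to 65


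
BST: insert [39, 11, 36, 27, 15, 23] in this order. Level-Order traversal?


Root = 39; build tree by BST insertion.
Level-Order traversal: [39, 11, 36, 27, 15, 23]


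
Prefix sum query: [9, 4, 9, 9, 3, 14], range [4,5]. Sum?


Prefix sums: [0, 9, 13, 22, 31, 34, 48]
Sum[4..5] = prefix[6] - prefix[4] = 48 - 31 = 17


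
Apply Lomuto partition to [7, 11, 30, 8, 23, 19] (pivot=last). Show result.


Elements <= 19 go left of pivot.
Result: [7, 11, 8, 19, 23, 30], pivot at index 3


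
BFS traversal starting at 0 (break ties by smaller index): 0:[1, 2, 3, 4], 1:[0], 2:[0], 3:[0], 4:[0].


BFS queue: start with [0]
Visit order: [0, 1, 2, 3, 4]


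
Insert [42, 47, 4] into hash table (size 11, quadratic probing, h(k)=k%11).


Insertions: 42->slot 9; 47->slot 3; 4->slot 4
Table: [None, None, None, 47, 4, None, None, None, None, 42, None]


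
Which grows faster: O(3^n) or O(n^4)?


quartic grows slower than exponential (base 3)
O(n^4) is asymptotically smaller; O(3^n) grows faster


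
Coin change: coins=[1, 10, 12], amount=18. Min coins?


dp[0]=0; dp[i]=1+min(dp[i-c] for c in coins)
...dp[13]=2, dp[14]=3, dp[15]=4, dp[16]=5, dp[17]=6, dp[18]=7
Minimum coins for 18 = 7


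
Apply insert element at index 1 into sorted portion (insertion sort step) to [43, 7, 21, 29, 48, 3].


After one pass: [7, 43, 21, 29, 48, 3]


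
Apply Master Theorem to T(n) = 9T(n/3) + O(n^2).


a=9, b=3, c=2. log_3(9)=2 = c=2. Case 2: O(n^c log n) = O(n^2 log n)
Complexity: O(n^2 log n)


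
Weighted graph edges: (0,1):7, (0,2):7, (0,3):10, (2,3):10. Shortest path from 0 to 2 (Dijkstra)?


Dijkstra from 0:
Distances: {0: 0, 1: 7, 2: 7, 3: 10}
Shortest distance to 2 = 7, path = [0, 2]


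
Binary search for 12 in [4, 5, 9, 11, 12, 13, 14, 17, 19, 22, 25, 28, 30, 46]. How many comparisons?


Search for 12:
[0,13] mid=6 arr[6]=14
[0,5] mid=2 arr[2]=9
[3,5] mid=4 arr[4]=12
Total: 3 comparisons


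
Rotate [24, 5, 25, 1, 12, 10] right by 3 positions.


Right rotate by 3: [1, 12, 10, 24, 5, 25]


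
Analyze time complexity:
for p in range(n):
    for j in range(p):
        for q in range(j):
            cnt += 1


Per nesting level: O(n) * O(n) [triangular over p] * O(n) [triangular over j] = O(n^3)
Complexity: O(n^3)


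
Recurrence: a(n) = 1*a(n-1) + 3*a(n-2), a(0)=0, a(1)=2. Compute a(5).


Build bottom-up:
...a(3)=8, a(4)=14, a(5)=1*14+3*8=38


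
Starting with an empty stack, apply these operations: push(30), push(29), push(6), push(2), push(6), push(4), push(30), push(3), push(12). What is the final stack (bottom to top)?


push(30) -> [30]
push(29) -> [30, 29]
push(6) -> [30, 29, 6]
push(2) -> [30, 29, 6, 2]
push(6) -> [30, 29, 6, 2, 6]
push(4) -> [30, 29, 6, 2, 6, 4]
push(30) -> [30, 29, 6, 2, 6, 4, 30]
push(3) -> [30, 29, 6, 2, 6, 4, 30, 3]
push(12) -> [30, 29, 6, 2, 6, 4, 30, 3, 12]
Final stack (bottom to top): [30, 29, 6, 2, 6, 4, 30, 3, 12]


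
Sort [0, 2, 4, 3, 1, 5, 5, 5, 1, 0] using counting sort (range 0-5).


Count array: [2, 2, 1, 1, 1, 3]
Reconstruct: [0, 0, 1, 1, 2, 3, 4, 5, 5, 5]


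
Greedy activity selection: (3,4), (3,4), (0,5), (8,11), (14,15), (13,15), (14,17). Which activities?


Greedy: pick earliest-ending, then skip overlaps.
Selected (3 activities): [(3, 4), (8, 11), (14, 15)]


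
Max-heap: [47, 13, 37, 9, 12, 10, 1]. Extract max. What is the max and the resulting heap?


Max = 47
Replace root with last, heapify down
Resulting heap: [37, 13, 10, 9, 12, 1]


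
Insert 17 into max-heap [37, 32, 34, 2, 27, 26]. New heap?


Append 17: [37, 32, 34, 2, 27, 26, 17]
Bubble up: no swaps needed
Result: [37, 32, 34, 2, 27, 26, 17]


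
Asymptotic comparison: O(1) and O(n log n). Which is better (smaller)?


constant grows slower than linearithmic
O(1) is asymptotically smaller; O(n log n) grows faster


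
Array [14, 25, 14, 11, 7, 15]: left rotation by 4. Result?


Left rotate by 4: [7, 15, 14, 25, 14, 11]


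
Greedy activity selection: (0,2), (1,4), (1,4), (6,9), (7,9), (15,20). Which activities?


Greedy: pick earliest-ending, then skip overlaps.
Selected (3 activities): [(0, 2), (6, 9), (15, 20)]


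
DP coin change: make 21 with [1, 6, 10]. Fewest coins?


dp[0]=0; dp[i]=1+min(dp[i-c] for c in coins)
...dp[16]=2, dp[17]=3, dp[18]=3, dp[19]=4, dp[20]=2, dp[21]=3
Minimum coins for 21 = 3


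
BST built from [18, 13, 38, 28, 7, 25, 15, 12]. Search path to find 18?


BST root = 18
Search for 18: compare at each node
Path: [18]


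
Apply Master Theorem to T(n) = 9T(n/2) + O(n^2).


a=9, b=2, c=2. log_2(9)=3.170 > c=2. Case 1: O(n^log_b(a)) = O(n^3.170)
Complexity: O(n^3.170)


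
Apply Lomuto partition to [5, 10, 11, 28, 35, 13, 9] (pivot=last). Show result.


Elements <= 9 go left of pivot.
Result: [5, 9, 11, 28, 35, 13, 10], pivot at index 1


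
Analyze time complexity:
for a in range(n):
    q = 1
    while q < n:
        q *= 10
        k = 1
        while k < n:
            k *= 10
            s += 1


Per nesting level: O(n) * O(log n) * O(log n) = O(n (log n)^2)
Complexity: O(n (log n)^2)


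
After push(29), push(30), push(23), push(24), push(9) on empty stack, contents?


push(29) -> [29]
push(30) -> [29, 30]
push(23) -> [29, 30, 23]
push(24) -> [29, 30, 23, 24]
push(9) -> [29, 30, 23, 24, 9]
Final stack (bottom to top): [29, 30, 23, 24, 9]


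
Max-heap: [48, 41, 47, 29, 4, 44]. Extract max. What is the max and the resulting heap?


Max = 48
Replace root with last, heapify down
Resulting heap: [47, 41, 44, 29, 4]


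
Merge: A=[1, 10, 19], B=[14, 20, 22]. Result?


Compare heads, take smaller each step.
Merged: [1, 10, 14, 19, 20, 22]


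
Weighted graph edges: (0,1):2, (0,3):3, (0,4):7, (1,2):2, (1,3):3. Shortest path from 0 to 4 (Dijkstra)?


Dijkstra from 0:
Distances: {0: 0, 1: 2, 2: 4, 3: 3, 4: 7}
Shortest distance to 4 = 7, path = [0, 4]


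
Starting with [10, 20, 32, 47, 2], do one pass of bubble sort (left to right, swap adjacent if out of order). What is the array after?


After one pass: [10, 20, 32, 2, 47]


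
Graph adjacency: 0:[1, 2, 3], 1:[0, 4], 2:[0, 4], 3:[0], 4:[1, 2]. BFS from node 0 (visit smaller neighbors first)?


BFS queue: start with [0]
Visit order: [0, 1, 2, 3, 4]


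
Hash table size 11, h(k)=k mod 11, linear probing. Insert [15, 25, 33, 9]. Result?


Insertions: 15->slot 4; 25->slot 3; 33->slot 0; 9->slot 9
Table: [33, None, None, 25, 15, None, None, None, None, 9, None]


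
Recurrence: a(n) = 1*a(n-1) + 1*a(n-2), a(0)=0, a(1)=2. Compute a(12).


Build bottom-up:
...a(10)=110, a(11)=178, a(12)=1*178+1*110=288


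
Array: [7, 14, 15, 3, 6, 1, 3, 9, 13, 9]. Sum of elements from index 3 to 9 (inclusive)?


Prefix sums: [0, 7, 21, 36, 39, 45, 46, 49, 58, 71, 80]
Sum[3..9] = prefix[10] - prefix[3] = 80 - 36 = 44


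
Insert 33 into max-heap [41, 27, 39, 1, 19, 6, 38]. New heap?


Append 33: [41, 27, 39, 1, 19, 6, 38, 33]
Bubble up: swap idx 7(33) with idx 3(1); swap idx 3(33) with idx 1(27)
Result: [41, 33, 39, 27, 19, 6, 38, 1]


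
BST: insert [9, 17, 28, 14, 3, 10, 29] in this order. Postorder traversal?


Root = 9; build tree by BST insertion.
Postorder traversal: [3, 10, 14, 29, 28, 17, 9]


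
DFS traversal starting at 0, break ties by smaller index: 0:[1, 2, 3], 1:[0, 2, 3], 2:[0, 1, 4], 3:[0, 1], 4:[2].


DFS stack-based: start with [0]
Visit order: [0, 1, 2, 4, 3]


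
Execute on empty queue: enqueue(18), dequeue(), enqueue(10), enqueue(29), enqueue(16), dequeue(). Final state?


enqueue(18) -> [18]
dequeue() returns 18 -> []
enqueue(10) -> [10]
enqueue(29) -> [10, 29]
enqueue(16) -> [10, 29, 16]
dequeue() returns 10 -> [29, 16]
Final queue (front to back): [29, 16]


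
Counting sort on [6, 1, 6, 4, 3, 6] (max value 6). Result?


Count array: [0, 1, 0, 1, 1, 0, 3]
Reconstruct: [1, 3, 4, 6, 6, 6]


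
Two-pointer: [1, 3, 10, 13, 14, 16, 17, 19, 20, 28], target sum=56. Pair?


Two pointers: lo=0, hi=9
No pair sums to 56


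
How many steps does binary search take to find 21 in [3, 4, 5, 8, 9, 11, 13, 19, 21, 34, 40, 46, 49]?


Search for 21:
[0,12] mid=6 arr[6]=13
[7,12] mid=9 arr[9]=34
[7,8] mid=7 arr[7]=19
[8,8] mid=8 arr[8]=21
Total: 4 comparisons


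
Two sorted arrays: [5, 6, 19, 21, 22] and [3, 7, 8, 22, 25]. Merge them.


Compare heads, take smaller each step.
Merged: [3, 5, 6, 7, 8, 19, 21, 22, 22, 25]


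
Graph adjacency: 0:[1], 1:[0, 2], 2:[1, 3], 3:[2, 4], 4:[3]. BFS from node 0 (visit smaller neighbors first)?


BFS queue: start with [0]
Visit order: [0, 1, 2, 3, 4]


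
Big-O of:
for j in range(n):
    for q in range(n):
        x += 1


Per nesting level: O(n) * O(n) = O(n^2)
Complexity: O(n^2)


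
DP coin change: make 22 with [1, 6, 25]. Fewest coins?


dp[0]=0; dp[i]=1+min(dp[i-c] for c in coins)
...dp[17]=7, dp[18]=3, dp[19]=4, dp[20]=5, dp[21]=6, dp[22]=7
Minimum coins for 22 = 7


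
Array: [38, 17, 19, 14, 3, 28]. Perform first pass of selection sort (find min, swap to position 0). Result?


After one pass: [3, 17, 19, 14, 38, 28]


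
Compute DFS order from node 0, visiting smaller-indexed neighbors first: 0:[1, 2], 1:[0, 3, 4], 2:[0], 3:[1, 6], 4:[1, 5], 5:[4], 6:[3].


DFS stack-based: start with [0]
Visit order: [0, 1, 3, 6, 4, 5, 2]


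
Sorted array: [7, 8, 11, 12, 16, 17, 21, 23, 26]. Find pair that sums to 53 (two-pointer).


Two pointers: lo=0, hi=8
No pair sums to 53


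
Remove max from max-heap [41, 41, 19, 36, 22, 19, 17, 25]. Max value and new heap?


Max = 41
Replace root with last, heapify down
Resulting heap: [41, 36, 19, 25, 22, 19, 17]


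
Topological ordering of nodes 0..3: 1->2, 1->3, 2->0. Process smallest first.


Kahn's algorithm, process smallest node first
Order: [1, 2, 0, 3]


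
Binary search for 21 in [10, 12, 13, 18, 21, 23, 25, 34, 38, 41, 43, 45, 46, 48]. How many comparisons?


Search for 21:
[0,13] mid=6 arr[6]=25
[0,5] mid=2 arr[2]=13
[3,5] mid=4 arr[4]=21
Total: 3 comparisons


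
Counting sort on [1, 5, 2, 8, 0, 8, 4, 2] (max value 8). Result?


Count array: [1, 1, 2, 0, 1, 1, 0, 0, 2]
Reconstruct: [0, 1, 2, 2, 4, 5, 8, 8]


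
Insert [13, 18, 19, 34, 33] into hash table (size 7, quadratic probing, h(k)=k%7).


Insertions: 13->slot 6; 18->slot 4; 19->slot 5; 34->slot 0; 33->slot 2
Table: [34, None, 33, None, 18, 19, 13]


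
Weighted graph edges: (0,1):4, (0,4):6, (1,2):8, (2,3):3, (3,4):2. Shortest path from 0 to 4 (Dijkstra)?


Dijkstra from 0:
Distances: {0: 0, 1: 4, 2: 11, 3: 8, 4: 6}
Shortest distance to 4 = 6, path = [0, 4]


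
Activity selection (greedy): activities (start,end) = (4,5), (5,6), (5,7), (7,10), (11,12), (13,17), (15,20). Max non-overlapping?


Greedy: pick earliest-ending, then skip overlaps.
Selected (5 activities): [(4, 5), (5, 6), (7, 10), (11, 12), (13, 17)]


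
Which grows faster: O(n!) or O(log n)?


logarithmic grows slower than factorial
O(log n) is asymptotically smaller; O(n!) grows faster


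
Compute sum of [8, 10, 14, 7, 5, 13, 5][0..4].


Prefix sums: [0, 8, 18, 32, 39, 44, 57, 62]
Sum[0..4] = prefix[5] - prefix[0] = 44 - 0 = 44


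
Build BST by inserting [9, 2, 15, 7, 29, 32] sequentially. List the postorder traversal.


Root = 9; build tree by BST insertion.
Postorder traversal: [7, 2, 32, 29, 15, 9]


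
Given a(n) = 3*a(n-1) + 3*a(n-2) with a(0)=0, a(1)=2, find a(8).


Build bottom-up:
...a(6)=1296, a(7)=4914, a(8)=3*4914+3*1296=18630


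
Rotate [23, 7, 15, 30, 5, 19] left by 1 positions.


Left rotate by 1: [7, 15, 30, 5, 19, 23]


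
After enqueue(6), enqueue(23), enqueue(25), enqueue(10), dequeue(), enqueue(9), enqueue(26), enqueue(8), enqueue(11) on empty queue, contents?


enqueue(6) -> [6]
enqueue(23) -> [6, 23]
enqueue(25) -> [6, 23, 25]
enqueue(10) -> [6, 23, 25, 10]
dequeue() returns 6 -> [23, 25, 10]
enqueue(9) -> [23, 25, 10, 9]
enqueue(26) -> [23, 25, 10, 9, 26]
enqueue(8) -> [23, 25, 10, 9, 26, 8]
enqueue(11) -> [23, 25, 10, 9, 26, 8, 11]
Final queue (front to back): [23, 25, 10, 9, 26, 8, 11]


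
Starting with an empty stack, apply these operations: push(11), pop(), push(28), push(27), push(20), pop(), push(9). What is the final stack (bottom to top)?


push(11) -> [11]
pop() returns 11 -> []
push(28) -> [28]
push(27) -> [28, 27]
push(20) -> [28, 27, 20]
pop() returns 20 -> [28, 27]
push(9) -> [28, 27, 9]
Final stack (bottom to top): [28, 27, 9]


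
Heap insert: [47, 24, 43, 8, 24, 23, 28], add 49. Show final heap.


Append 49: [47, 24, 43, 8, 24, 23, 28, 49]
Bubble up: swap idx 7(49) with idx 3(8); swap idx 3(49) with idx 1(24); swap idx 1(49) with idx 0(47)
Result: [49, 47, 43, 24, 24, 23, 28, 8]


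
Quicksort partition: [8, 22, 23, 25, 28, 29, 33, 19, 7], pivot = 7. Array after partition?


Elements <= 7 go left of pivot.
Result: [7, 22, 23, 25, 28, 29, 33, 19, 8], pivot at index 0


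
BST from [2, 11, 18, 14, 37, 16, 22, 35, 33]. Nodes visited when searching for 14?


BST root = 2
Search for 14: compare at each node
Path: [2, 11, 18, 14]


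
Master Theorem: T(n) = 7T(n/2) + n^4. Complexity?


a=7, b=2, c=4. log_2(7)=2.807 < c=4. Case 3: O(n^c) = O(n^4)
Complexity: O(n^4)


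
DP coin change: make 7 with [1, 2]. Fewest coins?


dp[0]=0; dp[i]=1+min(dp[i-c] for c in coins)
...dp[2]=1, dp[3]=2, dp[4]=2, dp[5]=3, dp[6]=3, dp[7]=4
Minimum coins for 7 = 4


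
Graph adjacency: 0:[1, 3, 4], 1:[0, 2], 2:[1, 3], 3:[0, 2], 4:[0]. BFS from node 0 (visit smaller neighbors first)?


BFS queue: start with [0]
Visit order: [0, 1, 3, 4, 2]


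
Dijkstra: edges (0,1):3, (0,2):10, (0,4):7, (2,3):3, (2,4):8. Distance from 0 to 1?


Dijkstra from 0:
Distances: {0: 0, 1: 3, 2: 10, 3: 13, 4: 7}
Shortest distance to 1 = 3, path = [0, 1]


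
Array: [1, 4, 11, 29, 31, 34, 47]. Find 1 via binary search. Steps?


Search for 1:
[0,6] mid=3 arr[3]=29
[0,2] mid=1 arr[1]=4
[0,0] mid=0 arr[0]=1
Total: 3 comparisons


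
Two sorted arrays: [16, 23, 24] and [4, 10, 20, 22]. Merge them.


Compare heads, take smaller each step.
Merged: [4, 10, 16, 20, 22, 23, 24]


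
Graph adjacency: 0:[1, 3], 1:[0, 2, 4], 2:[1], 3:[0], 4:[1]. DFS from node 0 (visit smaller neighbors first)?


DFS stack-based: start with [0]
Visit order: [0, 1, 2, 4, 3]


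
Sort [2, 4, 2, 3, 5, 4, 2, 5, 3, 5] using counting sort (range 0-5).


Count array: [0, 0, 3, 2, 2, 3]
Reconstruct: [2, 2, 2, 3, 3, 4, 4, 5, 5, 5]


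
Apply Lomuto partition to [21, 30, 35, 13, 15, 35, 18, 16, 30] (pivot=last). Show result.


Elements <= 30 go left of pivot.
Result: [21, 30, 13, 15, 18, 16, 30, 35, 35], pivot at index 6


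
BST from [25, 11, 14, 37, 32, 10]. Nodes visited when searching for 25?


BST root = 25
Search for 25: compare at each node
Path: [25]


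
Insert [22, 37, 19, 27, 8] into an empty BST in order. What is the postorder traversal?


Root = 22; build tree by BST insertion.
Postorder traversal: [8, 19, 27, 37, 22]


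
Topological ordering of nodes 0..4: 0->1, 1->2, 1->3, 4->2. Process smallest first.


Kahn's algorithm, process smallest node first
Order: [0, 1, 3, 4, 2]


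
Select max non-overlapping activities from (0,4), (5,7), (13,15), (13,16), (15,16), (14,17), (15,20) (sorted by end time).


Greedy: pick earliest-ending, then skip overlaps.
Selected (4 activities): [(0, 4), (5, 7), (13, 15), (15, 16)]


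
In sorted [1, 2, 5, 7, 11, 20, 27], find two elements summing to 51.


Two pointers: lo=0, hi=6
No pair sums to 51


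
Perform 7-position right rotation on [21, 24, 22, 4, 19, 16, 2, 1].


Right rotate by 7: [24, 22, 4, 19, 16, 2, 1, 21]


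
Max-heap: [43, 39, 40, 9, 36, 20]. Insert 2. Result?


Append 2: [43, 39, 40, 9, 36, 20, 2]
Bubble up: no swaps needed
Result: [43, 39, 40, 9, 36, 20, 2]


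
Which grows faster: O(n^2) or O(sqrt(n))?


sublinear grows slower than quadratic
O(sqrt(n)) is asymptotically smaller; O(n^2) grows faster


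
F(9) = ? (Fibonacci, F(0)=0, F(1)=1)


F(n)=F(n-1)+F(n-2)
...F(7)=13, F(8)=21, F(9)=34


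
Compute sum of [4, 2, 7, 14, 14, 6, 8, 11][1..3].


Prefix sums: [0, 4, 6, 13, 27, 41, 47, 55, 66]
Sum[1..3] = prefix[4] - prefix[1] = 27 - 4 = 23


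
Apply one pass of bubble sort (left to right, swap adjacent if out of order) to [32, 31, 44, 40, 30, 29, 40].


After one pass: [31, 32, 40, 30, 29, 40, 44]


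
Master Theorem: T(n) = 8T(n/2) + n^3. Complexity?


a=8, b=2, c=3. log_2(8)=3 = c=3. Case 2: O(n^c log n) = O(n^3 log n)
Complexity: O(n^3 log n)


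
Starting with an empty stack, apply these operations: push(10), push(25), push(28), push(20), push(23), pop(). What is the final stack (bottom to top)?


push(10) -> [10]
push(25) -> [10, 25]
push(28) -> [10, 25, 28]
push(20) -> [10, 25, 28, 20]
push(23) -> [10, 25, 28, 20, 23]
pop() returns 23 -> [10, 25, 28, 20]
Final stack (bottom to top): [10, 25, 28, 20]


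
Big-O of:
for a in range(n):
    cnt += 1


Per nesting level: O(n) = O(n)
Complexity: O(n)


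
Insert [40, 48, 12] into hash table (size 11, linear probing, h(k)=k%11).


Insertions: 40->slot 7; 48->slot 4; 12->slot 1
Table: [None, 12, None, None, 48, None, None, 40, None, None, None]


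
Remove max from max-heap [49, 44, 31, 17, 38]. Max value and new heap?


Max = 49
Replace root with last, heapify down
Resulting heap: [44, 38, 31, 17]


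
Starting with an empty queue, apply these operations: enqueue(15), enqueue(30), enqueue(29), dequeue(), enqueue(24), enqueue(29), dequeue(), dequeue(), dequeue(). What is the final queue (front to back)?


enqueue(15) -> [15]
enqueue(30) -> [15, 30]
enqueue(29) -> [15, 30, 29]
dequeue() returns 15 -> [30, 29]
enqueue(24) -> [30, 29, 24]
enqueue(29) -> [30, 29, 24, 29]
dequeue() returns 30 -> [29, 24, 29]
dequeue() returns 29 -> [24, 29]
dequeue() returns 24 -> [29]
Final queue (front to back): [29]


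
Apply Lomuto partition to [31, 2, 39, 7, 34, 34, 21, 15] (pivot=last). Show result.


Elements <= 15 go left of pivot.
Result: [2, 7, 15, 31, 34, 34, 21, 39], pivot at index 2


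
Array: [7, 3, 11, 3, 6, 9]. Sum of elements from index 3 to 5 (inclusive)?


Prefix sums: [0, 7, 10, 21, 24, 30, 39]
Sum[3..5] = prefix[6] - prefix[3] = 39 - 21 = 18


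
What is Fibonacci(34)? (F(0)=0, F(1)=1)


F(n)=F(n-1)+F(n-2)
...F(32)=2178309, F(33)=3524578, F(34)=5702887


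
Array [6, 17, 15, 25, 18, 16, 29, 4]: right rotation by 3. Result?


Right rotate by 3: [16, 29, 4, 6, 17, 15, 25, 18]


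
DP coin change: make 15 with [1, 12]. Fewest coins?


dp[0]=0; dp[i]=1+min(dp[i-c] for c in coins)
...dp[10]=10, dp[11]=11, dp[12]=1, dp[13]=2, dp[14]=3, dp[15]=4
Minimum coins for 15 = 4


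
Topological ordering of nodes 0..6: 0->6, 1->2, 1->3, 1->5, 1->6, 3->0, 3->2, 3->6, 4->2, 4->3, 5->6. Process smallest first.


Kahn's algorithm, process smallest node first
Order: [1, 4, 3, 0, 2, 5, 6]


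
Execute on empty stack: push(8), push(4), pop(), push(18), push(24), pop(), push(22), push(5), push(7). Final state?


push(8) -> [8]
push(4) -> [8, 4]
pop() returns 4 -> [8]
push(18) -> [8, 18]
push(24) -> [8, 18, 24]
pop() returns 24 -> [8, 18]
push(22) -> [8, 18, 22]
push(5) -> [8, 18, 22, 5]
push(7) -> [8, 18, 22, 5, 7]
Final stack (bottom to top): [8, 18, 22, 5, 7]


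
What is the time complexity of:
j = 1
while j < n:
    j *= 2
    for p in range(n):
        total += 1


Per nesting level: O(log n) * O(n) = O(n log n)
Complexity: O(n log n)


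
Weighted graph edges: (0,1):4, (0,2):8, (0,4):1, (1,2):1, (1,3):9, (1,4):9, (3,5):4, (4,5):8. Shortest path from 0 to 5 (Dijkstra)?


Dijkstra from 0:
Distances: {0: 0, 1: 4, 2: 5, 3: 13, 4: 1, 5: 9}
Shortest distance to 5 = 9, path = [0, 4, 5]


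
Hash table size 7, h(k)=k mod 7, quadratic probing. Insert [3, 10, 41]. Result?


Insertions: 3->slot 3; 10->slot 4; 41->slot 6
Table: [None, None, None, 3, 10, None, 41]


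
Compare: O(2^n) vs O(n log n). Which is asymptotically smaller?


linearithmic grows slower than exponential
O(n log n) is asymptotically smaller; O(2^n) grows faster


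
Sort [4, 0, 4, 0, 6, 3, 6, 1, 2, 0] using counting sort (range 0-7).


Count array: [3, 1, 1, 1, 2, 0, 2, 0]
Reconstruct: [0, 0, 0, 1, 2, 3, 4, 4, 6, 6]


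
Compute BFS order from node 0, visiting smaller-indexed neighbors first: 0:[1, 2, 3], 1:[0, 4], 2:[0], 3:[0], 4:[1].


BFS queue: start with [0]
Visit order: [0, 1, 2, 3, 4]


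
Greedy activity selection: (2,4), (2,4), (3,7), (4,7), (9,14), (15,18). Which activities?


Greedy: pick earliest-ending, then skip overlaps.
Selected (4 activities): [(2, 4), (4, 7), (9, 14), (15, 18)]


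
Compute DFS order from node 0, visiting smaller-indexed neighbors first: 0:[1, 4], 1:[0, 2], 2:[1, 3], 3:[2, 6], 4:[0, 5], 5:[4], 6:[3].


DFS stack-based: start with [0]
Visit order: [0, 1, 2, 3, 6, 4, 5]


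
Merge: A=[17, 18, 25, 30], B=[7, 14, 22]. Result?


Compare heads, take smaller each step.
Merged: [7, 14, 17, 18, 22, 25, 30]


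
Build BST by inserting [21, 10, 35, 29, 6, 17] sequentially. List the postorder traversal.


Root = 21; build tree by BST insertion.
Postorder traversal: [6, 17, 10, 29, 35, 21]


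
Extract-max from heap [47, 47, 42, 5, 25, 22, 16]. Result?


Max = 47
Replace root with last, heapify down
Resulting heap: [47, 25, 42, 5, 16, 22]


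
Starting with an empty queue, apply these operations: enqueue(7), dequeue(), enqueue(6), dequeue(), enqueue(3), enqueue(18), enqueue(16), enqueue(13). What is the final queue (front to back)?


enqueue(7) -> [7]
dequeue() returns 7 -> []
enqueue(6) -> [6]
dequeue() returns 6 -> []
enqueue(3) -> [3]
enqueue(18) -> [3, 18]
enqueue(16) -> [3, 18, 16]
enqueue(13) -> [3, 18, 16, 13]
Final queue (front to back): [3, 18, 16, 13]


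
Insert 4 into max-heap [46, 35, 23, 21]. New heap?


Append 4: [46, 35, 23, 21, 4]
Bubble up: no swaps needed
Result: [46, 35, 23, 21, 4]


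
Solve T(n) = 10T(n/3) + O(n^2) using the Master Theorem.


a=10, b=3, c=2. log_3(10)=2.096 > c=2. Case 1: O(n^log_b(a)) = O(n^2.096)
Complexity: O(n^2.096)


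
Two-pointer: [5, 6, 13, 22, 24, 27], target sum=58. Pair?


Two pointers: lo=0, hi=5
No pair sums to 58


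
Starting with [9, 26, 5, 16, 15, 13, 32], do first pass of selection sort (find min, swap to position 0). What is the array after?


After one pass: [5, 26, 9, 16, 15, 13, 32]


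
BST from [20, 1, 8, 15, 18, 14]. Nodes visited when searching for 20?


BST root = 20
Search for 20: compare at each node
Path: [20]


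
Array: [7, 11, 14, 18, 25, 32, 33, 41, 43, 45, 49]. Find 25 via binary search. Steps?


Search for 25:
[0,10] mid=5 arr[5]=32
[0,4] mid=2 arr[2]=14
[3,4] mid=3 arr[3]=18
[4,4] mid=4 arr[4]=25
Total: 4 comparisons


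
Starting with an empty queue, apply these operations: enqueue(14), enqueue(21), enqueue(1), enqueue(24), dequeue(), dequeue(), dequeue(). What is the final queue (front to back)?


enqueue(14) -> [14]
enqueue(21) -> [14, 21]
enqueue(1) -> [14, 21, 1]
enqueue(24) -> [14, 21, 1, 24]
dequeue() returns 14 -> [21, 1, 24]
dequeue() returns 21 -> [1, 24]
dequeue() returns 1 -> [24]
Final queue (front to back): [24]


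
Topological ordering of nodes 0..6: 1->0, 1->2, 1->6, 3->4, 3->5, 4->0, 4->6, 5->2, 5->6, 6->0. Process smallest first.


Kahn's algorithm, process smallest node first
Order: [1, 3, 4, 5, 2, 6, 0]


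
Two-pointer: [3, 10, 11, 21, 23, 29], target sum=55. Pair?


Two pointers: lo=0, hi=5
No pair sums to 55


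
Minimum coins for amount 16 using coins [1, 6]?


dp[0]=0; dp[i]=1+min(dp[i-c] for c in coins)
...dp[11]=6, dp[12]=2, dp[13]=3, dp[14]=4, dp[15]=5, dp[16]=6
Minimum coins for 16 = 6


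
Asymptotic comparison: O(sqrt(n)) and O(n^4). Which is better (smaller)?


sublinear grows slower than quartic
O(sqrt(n)) is asymptotically smaller; O(n^4) grows faster


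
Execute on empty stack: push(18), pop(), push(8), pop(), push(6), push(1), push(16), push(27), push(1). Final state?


push(18) -> [18]
pop() returns 18 -> []
push(8) -> [8]
pop() returns 8 -> []
push(6) -> [6]
push(1) -> [6, 1]
push(16) -> [6, 1, 16]
push(27) -> [6, 1, 16, 27]
push(1) -> [6, 1, 16, 27, 1]
Final stack (bottom to top): [6, 1, 16, 27, 1]


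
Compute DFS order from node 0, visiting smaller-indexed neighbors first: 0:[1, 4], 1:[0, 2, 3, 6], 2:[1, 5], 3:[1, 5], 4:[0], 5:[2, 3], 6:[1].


DFS stack-based: start with [0]
Visit order: [0, 1, 2, 5, 3, 6, 4]


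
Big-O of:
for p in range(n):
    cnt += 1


Per nesting level: O(n) = O(n)
Complexity: O(n)


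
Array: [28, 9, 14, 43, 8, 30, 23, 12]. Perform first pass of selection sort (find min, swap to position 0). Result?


After one pass: [8, 9, 14, 43, 28, 30, 23, 12]


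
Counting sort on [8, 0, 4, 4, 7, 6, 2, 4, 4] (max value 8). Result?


Count array: [1, 0, 1, 0, 4, 0, 1, 1, 1]
Reconstruct: [0, 2, 4, 4, 4, 4, 6, 7, 8]


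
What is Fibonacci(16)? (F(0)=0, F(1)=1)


F(n)=F(n-1)+F(n-2)
...F(14)=377, F(15)=610, F(16)=987


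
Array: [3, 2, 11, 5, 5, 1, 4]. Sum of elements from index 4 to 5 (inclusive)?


Prefix sums: [0, 3, 5, 16, 21, 26, 27, 31]
Sum[4..5] = prefix[6] - prefix[4] = 27 - 21 = 6


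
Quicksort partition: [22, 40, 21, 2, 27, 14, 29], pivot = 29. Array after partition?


Elements <= 29 go left of pivot.
Result: [22, 21, 2, 27, 14, 29, 40], pivot at index 5


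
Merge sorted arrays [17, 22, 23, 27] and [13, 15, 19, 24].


Compare heads, take smaller each step.
Merged: [13, 15, 17, 19, 22, 23, 24, 27]


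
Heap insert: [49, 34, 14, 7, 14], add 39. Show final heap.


Append 39: [49, 34, 14, 7, 14, 39]
Bubble up: swap idx 5(39) with idx 2(14)
Result: [49, 34, 39, 7, 14, 14]


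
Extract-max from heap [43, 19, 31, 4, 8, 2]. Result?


Max = 43
Replace root with last, heapify down
Resulting heap: [31, 19, 2, 4, 8]


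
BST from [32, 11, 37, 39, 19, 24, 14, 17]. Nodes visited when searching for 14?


BST root = 32
Search for 14: compare at each node
Path: [32, 11, 19, 14]


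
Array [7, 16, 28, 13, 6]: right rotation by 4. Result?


Right rotate by 4: [16, 28, 13, 6, 7]


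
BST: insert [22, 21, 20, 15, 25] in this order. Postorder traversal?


Root = 22; build tree by BST insertion.
Postorder traversal: [15, 20, 21, 25, 22]


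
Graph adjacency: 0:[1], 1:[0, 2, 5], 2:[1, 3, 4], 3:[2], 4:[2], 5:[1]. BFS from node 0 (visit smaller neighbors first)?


BFS queue: start with [0]
Visit order: [0, 1, 2, 5, 3, 4]


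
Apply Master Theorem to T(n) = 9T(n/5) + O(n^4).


a=9, b=5, c=4. log_5(9)=1.365 < c=4. Case 3: O(n^c) = O(n^4)
Complexity: O(n^4)


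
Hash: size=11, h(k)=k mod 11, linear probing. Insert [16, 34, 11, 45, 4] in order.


Insertions: 16->slot 5; 34->slot 1; 11->slot 0; 45->slot 2; 4->slot 4
Table: [11, 34, 45, None, 4, 16, None, None, None, None, None]


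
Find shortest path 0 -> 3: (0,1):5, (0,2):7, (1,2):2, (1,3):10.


Dijkstra from 0:
Distances: {0: 0, 1: 5, 2: 7, 3: 15}
Shortest distance to 3 = 15, path = [0, 1, 3]


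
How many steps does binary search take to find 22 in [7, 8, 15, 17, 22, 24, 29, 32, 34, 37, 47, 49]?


Search for 22:
[0,11] mid=5 arr[5]=24
[0,4] mid=2 arr[2]=15
[3,4] mid=3 arr[3]=17
[4,4] mid=4 arr[4]=22
Total: 4 comparisons


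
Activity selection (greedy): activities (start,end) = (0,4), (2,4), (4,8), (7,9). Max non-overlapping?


Greedy: pick earliest-ending, then skip overlaps.
Selected (2 activities): [(0, 4), (4, 8)]


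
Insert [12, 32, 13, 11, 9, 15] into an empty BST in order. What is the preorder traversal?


Root = 12; build tree by BST insertion.
Preorder traversal: [12, 11, 9, 32, 13, 15]


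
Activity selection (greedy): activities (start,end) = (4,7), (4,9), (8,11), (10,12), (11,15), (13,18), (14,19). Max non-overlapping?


Greedy: pick earliest-ending, then skip overlaps.
Selected (3 activities): [(4, 7), (8, 11), (11, 15)]


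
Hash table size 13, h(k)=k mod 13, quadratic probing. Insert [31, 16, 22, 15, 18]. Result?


Insertions: 31->slot 5; 16->slot 3; 22->slot 9; 15->slot 2; 18->slot 6
Table: [None, None, 15, 16, None, 31, 18, None, None, 22, None, None, None]


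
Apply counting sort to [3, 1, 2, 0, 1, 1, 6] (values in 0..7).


Count array: [1, 3, 1, 1, 0, 0, 1, 0]
Reconstruct: [0, 1, 1, 1, 2, 3, 6]


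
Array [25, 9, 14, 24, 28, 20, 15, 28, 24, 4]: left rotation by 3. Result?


Left rotate by 3: [24, 28, 20, 15, 28, 24, 4, 25, 9, 14]


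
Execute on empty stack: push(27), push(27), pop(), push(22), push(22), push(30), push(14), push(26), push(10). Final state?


push(27) -> [27]
push(27) -> [27, 27]
pop() returns 27 -> [27]
push(22) -> [27, 22]
push(22) -> [27, 22, 22]
push(30) -> [27, 22, 22, 30]
push(14) -> [27, 22, 22, 30, 14]
push(26) -> [27, 22, 22, 30, 14, 26]
push(10) -> [27, 22, 22, 30, 14, 26, 10]
Final stack (bottom to top): [27, 22, 22, 30, 14, 26, 10]


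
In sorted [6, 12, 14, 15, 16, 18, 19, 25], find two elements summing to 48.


Two pointers: lo=0, hi=7
No pair sums to 48


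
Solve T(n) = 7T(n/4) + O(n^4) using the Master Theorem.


a=7, b=4, c=4. log_4(7)=1.404 < c=4. Case 3: O(n^c) = O(n^4)
Complexity: O(n^4)


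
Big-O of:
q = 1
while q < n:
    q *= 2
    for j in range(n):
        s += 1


Per nesting level: O(log n) * O(n) = O(n log n)
Complexity: O(n log n)


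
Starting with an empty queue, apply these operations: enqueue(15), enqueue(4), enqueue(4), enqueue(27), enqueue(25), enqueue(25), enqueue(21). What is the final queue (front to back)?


enqueue(15) -> [15]
enqueue(4) -> [15, 4]
enqueue(4) -> [15, 4, 4]
enqueue(27) -> [15, 4, 4, 27]
enqueue(25) -> [15, 4, 4, 27, 25]
enqueue(25) -> [15, 4, 4, 27, 25, 25]
enqueue(21) -> [15, 4, 4, 27, 25, 25, 21]
Final queue (front to back): [15, 4, 4, 27, 25, 25, 21]


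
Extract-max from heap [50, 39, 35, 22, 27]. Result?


Max = 50
Replace root with last, heapify down
Resulting heap: [39, 27, 35, 22]


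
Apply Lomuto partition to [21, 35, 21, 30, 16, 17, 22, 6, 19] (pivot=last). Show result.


Elements <= 19 go left of pivot.
Result: [16, 17, 6, 19, 21, 35, 22, 21, 30], pivot at index 3


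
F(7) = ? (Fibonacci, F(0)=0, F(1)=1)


F(n)=F(n-1)+F(n-2)
...F(5)=5, F(6)=8, F(7)=13


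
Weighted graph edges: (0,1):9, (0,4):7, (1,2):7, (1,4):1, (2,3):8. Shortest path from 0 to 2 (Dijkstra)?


Dijkstra from 0:
Distances: {0: 0, 1: 8, 2: 15, 3: 23, 4: 7}
Shortest distance to 2 = 15, path = [0, 4, 1, 2]


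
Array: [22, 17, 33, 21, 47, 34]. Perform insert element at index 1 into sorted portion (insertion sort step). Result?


After one pass: [17, 22, 33, 21, 47, 34]


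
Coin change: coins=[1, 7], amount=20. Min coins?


dp[0]=0; dp[i]=1+min(dp[i-c] for c in coins)
...dp[15]=3, dp[16]=4, dp[17]=5, dp[18]=6, dp[19]=7, dp[20]=8
Minimum coins for 20 = 8


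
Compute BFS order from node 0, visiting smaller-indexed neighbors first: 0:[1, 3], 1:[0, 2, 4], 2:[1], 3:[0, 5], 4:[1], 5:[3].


BFS queue: start with [0]
Visit order: [0, 1, 3, 2, 4, 5]


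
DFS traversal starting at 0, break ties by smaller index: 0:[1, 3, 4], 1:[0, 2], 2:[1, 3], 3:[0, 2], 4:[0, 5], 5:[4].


DFS stack-based: start with [0]
Visit order: [0, 1, 2, 3, 4, 5]


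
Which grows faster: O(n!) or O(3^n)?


exponential (base 3) grows slower than factorial
O(3^n) is asymptotically smaller; O(n!) grows faster


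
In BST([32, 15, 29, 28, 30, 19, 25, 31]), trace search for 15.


BST root = 32
Search for 15: compare at each node
Path: [32, 15]


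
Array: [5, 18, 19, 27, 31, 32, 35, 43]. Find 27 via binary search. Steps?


Search for 27:
[0,7] mid=3 arr[3]=27
Total: 1 comparisons


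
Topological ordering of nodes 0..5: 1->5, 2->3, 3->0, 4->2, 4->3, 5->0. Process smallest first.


Kahn's algorithm, process smallest node first
Order: [1, 4, 2, 3, 5, 0]


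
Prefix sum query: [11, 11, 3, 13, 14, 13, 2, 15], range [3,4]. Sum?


Prefix sums: [0, 11, 22, 25, 38, 52, 65, 67, 82]
Sum[3..4] = prefix[5] - prefix[3] = 52 - 25 = 27


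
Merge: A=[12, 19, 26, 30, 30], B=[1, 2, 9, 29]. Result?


Compare heads, take smaller each step.
Merged: [1, 2, 9, 12, 19, 26, 29, 30, 30]


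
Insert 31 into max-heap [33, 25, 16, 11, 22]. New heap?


Append 31: [33, 25, 16, 11, 22, 31]
Bubble up: swap idx 5(31) with idx 2(16)
Result: [33, 25, 31, 11, 22, 16]


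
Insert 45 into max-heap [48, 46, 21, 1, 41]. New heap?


Append 45: [48, 46, 21, 1, 41, 45]
Bubble up: swap idx 5(45) with idx 2(21)
Result: [48, 46, 45, 1, 41, 21]


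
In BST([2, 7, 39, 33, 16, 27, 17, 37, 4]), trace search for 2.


BST root = 2
Search for 2: compare at each node
Path: [2]


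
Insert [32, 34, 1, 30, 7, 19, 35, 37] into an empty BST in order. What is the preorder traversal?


Root = 32; build tree by BST insertion.
Preorder traversal: [32, 1, 30, 7, 19, 34, 35, 37]


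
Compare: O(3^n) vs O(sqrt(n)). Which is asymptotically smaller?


sublinear grows slower than exponential (base 3)
O(sqrt(n)) is asymptotically smaller; O(3^n) grows faster


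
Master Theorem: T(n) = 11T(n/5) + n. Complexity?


a=11, b=5, c=1. log_5(11)=1.490 > c=1. Case 1: O(n^log_b(a)) = O(n^1.490)
Complexity: O(n^1.490)


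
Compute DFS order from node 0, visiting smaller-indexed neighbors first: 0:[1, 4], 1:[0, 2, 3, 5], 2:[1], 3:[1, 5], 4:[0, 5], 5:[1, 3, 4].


DFS stack-based: start with [0]
Visit order: [0, 1, 2, 3, 5, 4]


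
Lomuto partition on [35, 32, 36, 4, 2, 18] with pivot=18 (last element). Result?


Elements <= 18 go left of pivot.
Result: [4, 2, 18, 35, 32, 36], pivot at index 2


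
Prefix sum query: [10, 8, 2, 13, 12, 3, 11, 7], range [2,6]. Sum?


Prefix sums: [0, 10, 18, 20, 33, 45, 48, 59, 66]
Sum[2..6] = prefix[7] - prefix[2] = 59 - 18 = 41


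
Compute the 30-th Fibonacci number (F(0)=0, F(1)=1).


F(n)=F(n-1)+F(n-2)
...F(28)=317811, F(29)=514229, F(30)=832040


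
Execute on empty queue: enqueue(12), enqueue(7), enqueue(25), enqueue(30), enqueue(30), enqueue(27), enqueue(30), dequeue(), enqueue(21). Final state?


enqueue(12) -> [12]
enqueue(7) -> [12, 7]
enqueue(25) -> [12, 7, 25]
enqueue(30) -> [12, 7, 25, 30]
enqueue(30) -> [12, 7, 25, 30, 30]
enqueue(27) -> [12, 7, 25, 30, 30, 27]
enqueue(30) -> [12, 7, 25, 30, 30, 27, 30]
dequeue() returns 12 -> [7, 25, 30, 30, 27, 30]
enqueue(21) -> [7, 25, 30, 30, 27, 30, 21]
Final queue (front to back): [7, 25, 30, 30, 27, 30, 21]
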